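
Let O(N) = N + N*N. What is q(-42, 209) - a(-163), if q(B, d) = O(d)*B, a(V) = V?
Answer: -1843217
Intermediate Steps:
O(N) = N + N²
q(B, d) = B*d*(1 + d) (q(B, d) = (d*(1 + d))*B = B*d*(1 + d))
q(-42, 209) - a(-163) = -42*209*(1 + 209) - 1*(-163) = -42*209*210 + 163 = -1843380 + 163 = -1843217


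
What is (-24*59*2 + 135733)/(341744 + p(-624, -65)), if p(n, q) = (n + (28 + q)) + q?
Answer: 132901/341018 ≈ 0.38972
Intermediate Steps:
p(n, q) = 28 + n + 2*q (p(n, q) = (28 + n + q) + q = 28 + n + 2*q)
(-24*59*2 + 135733)/(341744 + p(-624, -65)) = (-24*59*2 + 135733)/(341744 + (28 - 624 + 2*(-65))) = (-1416*2 + 135733)/(341744 + (28 - 624 - 130)) = (-2832 + 135733)/(341744 - 726) = 132901/341018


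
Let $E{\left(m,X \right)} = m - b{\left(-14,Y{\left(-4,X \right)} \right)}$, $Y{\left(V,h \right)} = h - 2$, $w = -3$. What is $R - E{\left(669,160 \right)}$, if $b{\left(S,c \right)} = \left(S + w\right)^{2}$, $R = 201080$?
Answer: $200700$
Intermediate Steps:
$Y{\left(V,h \right)} = -2 + h$
$b{\left(S,c \right)} = \left(-3 + S\right)^{2}$ ($b{\left(S,c \right)} = \left(S - 3\right)^{2} = \left(-3 + S\right)^{2}$)
$E{\left(m,X \right)} = -289 + m$ ($E{\left(m,X \right)} = m - \left(-3 - 14\right)^{2} = m - \left(-17\right)^{2} = m - 289 = -289 + m$)
$R - E{\left(669,160 \right)} = 201080 - \left(-289 + 669\right) = 201080 - 380 = 200700$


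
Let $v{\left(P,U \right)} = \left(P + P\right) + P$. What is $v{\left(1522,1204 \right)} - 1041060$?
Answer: $-1036494$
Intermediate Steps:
$v{\left(P,U \right)} = 3 P$ ($v{\left(P,U \right)} = 2 P + P = 3 P$)
$v{\left(1522,1204 \right)} - 1041060 = 3 \cdot 1522 - 1041060 = 4566 - 1041060 = -1036494$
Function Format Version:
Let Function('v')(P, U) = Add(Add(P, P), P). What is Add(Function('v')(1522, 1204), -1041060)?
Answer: -1036494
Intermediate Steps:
Function('v')(P, U) = Mul(3, P) (Function('v')(P, U) = Add(Mul(2, P), P) = Mul(3, P))
Add(Function('v')(1522, 1204), -1041060) = Add(Mul(3, 1522), -1041060) = Add(4566, -1041060) = -1036494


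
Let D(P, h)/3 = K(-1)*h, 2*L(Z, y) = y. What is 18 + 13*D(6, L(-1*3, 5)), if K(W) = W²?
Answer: 231/2 ≈ 115.50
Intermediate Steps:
L(Z, y) = y/2
D(P, h) = 3*h (D(P, h) = 3*((-1)²*h) = 3*(1*h) = 3*h)
18 + 13*D(6, L(-1*3, 5)) = 18 + 13*(3*((½)*5)) = 18 + 13*(3*(5/2)) = 18 + 13*(15/2) = 18 + 195/2 = 231/2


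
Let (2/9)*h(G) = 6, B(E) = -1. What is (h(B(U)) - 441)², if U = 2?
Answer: 171396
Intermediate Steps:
h(G) = 27 (h(G) = (9/2)*6 = 27)
(h(B(U)) - 441)² = (27 - 441)² = (-414)² = 171396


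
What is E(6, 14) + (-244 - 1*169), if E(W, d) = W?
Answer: -407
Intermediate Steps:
E(6, 14) + (-244 - 1*169) = 6 + (-244 - 1*169) = 6 + (-244 - 169) = 6 - 413 = -407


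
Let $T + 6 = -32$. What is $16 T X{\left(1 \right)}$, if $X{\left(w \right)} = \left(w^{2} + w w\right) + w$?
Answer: $-1824$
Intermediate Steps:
$T = -38$ ($T = -6 - 32 = -38$)
$X{\left(w \right)} = w + 2 w^{2}$ ($X{\left(w \right)} = \left(w^{2} + w^{2}\right) + w = 2 w^{2} + w = w + 2 w^{2}$)
$16 T X{\left(1 \right)} = 16 \left(-38\right) 1 \left(1 + 2 \cdot 1\right) = - 608 \cdot 1 \left(1 + 2\right) = - 608 \cdot 1 \cdot 3 = \left(-608\right) 3 = -1824$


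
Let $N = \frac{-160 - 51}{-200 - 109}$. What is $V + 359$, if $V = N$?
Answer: $\frac{111142}{309} \approx 359.68$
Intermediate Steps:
$N = \frac{211}{309}$ ($N = - \frac{211}{-309} = \left(-211\right) \left(- \frac{1}{309}\right) = \frac{211}{309} \approx 0.68285$)
$V = \frac{211}{309} \approx 0.68285$
$V + 359 = \frac{211}{309} + 359 = \frac{111142}{309}$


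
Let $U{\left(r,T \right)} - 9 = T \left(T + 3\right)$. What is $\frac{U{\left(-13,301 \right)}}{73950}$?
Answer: $\frac{91513}{73950} \approx 1.2375$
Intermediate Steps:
$U{\left(r,T \right)} = 9 + T \left(3 + T\right)$ ($U{\left(r,T \right)} = 9 + T \left(T + 3\right) = 9 + T \left(3 + T\right)$)
$\frac{U{\left(-13,301 \right)}}{73950} = \frac{9 + 301^{2} + 3 \cdot 301}{73950} = \left(9 + 90601 + 903\right) \frac{1}{73950} = 91513 \cdot \frac{1}{73950} = \frac{91513}{73950}$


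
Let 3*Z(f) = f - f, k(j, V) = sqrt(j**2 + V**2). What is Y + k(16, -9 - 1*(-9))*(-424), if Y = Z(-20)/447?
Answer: -6784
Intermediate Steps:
k(j, V) = sqrt(V**2 + j**2)
Z(f) = 0 (Z(f) = (f - f)/3 = (1/3)*0 = 0)
Y = 0 (Y = 0/447 = 0*(1/447) = 0)
Y + k(16, -9 - 1*(-9))*(-424) = 0 + sqrt((-9 - 1*(-9))**2 + 16**2)*(-424) = 0 + sqrt((-9 + 9)**2 + 256)*(-424) = 0 + sqrt(0**2 + 256)*(-424) = 0 + sqrt(0 + 256)*(-424) = 0 + sqrt(256)*(-424) = 0 + 16*(-424) = 0 - 6784 = -6784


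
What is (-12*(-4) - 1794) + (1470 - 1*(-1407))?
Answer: 1131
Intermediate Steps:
(-12*(-4) - 1794) + (1470 - 1*(-1407)) = (48 - 1794) + (1470 + 1407) = -1746 + 2877 = 1131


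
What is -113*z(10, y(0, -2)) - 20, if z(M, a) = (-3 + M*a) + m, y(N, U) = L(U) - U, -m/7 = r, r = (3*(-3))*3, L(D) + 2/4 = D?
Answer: -20473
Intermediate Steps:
L(D) = -1/2 + D
r = -27 (r = -9*3 = -27)
m = 189 (m = -7*(-27) = 189)
y(N, U) = -1/2 (y(N, U) = (-1/2 + U) - U = -1/2)
z(M, a) = 186 + M*a (z(M, a) = (-3 + M*a) + 189 = 186 + M*a)
-113*z(10, y(0, -2)) - 20 = -113*(186 + 10*(-1/2)) - 20 = -113*(186 - 5) - 20 = -113*181 - 20 = -20453 - 20 = -20473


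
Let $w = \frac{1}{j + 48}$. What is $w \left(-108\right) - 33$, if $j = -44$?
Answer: $-60$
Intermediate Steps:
$w = \frac{1}{4}$ ($w = \frac{1}{-44 + 48} = \frac{1}{4} \approx 0.25$)
$w \left(-108\right) - 33 = \frac{1}{4} \left(-108\right) - 33 = -27 - 33 = -60$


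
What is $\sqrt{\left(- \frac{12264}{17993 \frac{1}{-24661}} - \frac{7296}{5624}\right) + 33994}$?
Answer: $\frac{\sqrt{22515832322796658}}{665741} \approx 225.39$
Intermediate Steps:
$\sqrt{\left(- \frac{12264}{17993 \frac{1}{-24661}} - \frac{7296}{5624}\right) + 33994} = \sqrt{\left(- \frac{12264}{17993 \left(- \frac{1}{24661}\right)} - \frac{48}{37}\right) + 33994} = \sqrt{\left(- \frac{12264}{- \frac{17993}{24661}} - \frac{48}{37}\right) + 33994} = \sqrt{\left(\left(-12264\right) \left(- \frac{24661}{17993}\right) - \frac{48}{37}\right) + 33994} = \sqrt{\left(\frac{302442504}{17993} - \frac{48}{37}\right) + 33994} = \sqrt{\frac{11189508984}{665741} + 33994} = \sqrt{\frac{33820708538}{665741}} = \frac{\sqrt{22515832322796658}}{665741}$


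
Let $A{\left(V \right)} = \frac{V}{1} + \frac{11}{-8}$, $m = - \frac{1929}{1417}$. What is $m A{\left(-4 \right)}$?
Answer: $\frac{82947}{11336} \approx 7.3171$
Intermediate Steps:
$m = - \frac{1929}{1417}$ ($m = \left(-1929\right) \frac{1}{1417} = - \frac{1929}{1417} \approx -1.3613$)
$A{\left(V \right)} = - \frac{11}{8} + V$ ($A{\left(V \right)} = V 1 + 11 \left(- \frac{1}{8}\right) = V - \frac{11}{8} = - \frac{11}{8} + V$)
$m A{\left(-4 \right)} = - \frac{1929 \left(- \frac{11}{8} - 4\right)}{1417} = \left(- \frac{1929}{1417}\right) \left(- \frac{43}{8}\right) = \frac{82947}{11336}$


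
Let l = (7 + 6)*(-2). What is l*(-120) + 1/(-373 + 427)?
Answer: 168481/54 ≈ 3120.0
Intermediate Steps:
l = -26 (l = 13*(-2) = -26)
l*(-120) + 1/(-373 + 427) = -26*(-120) + 1/(-373 + 427) = 3120 + 1/54 = 168481/54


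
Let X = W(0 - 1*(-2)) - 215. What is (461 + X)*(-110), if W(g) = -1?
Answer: -26950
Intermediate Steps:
X = -216 (X = -1 - 215 = -216)
(461 + X)*(-110) = (461 - 216)*(-110) = 245*(-110) = -26950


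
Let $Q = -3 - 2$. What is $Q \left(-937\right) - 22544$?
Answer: $-17859$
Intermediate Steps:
$Q = -5$ ($Q = -3 - 2 = -5$)
$Q \left(-937\right) - 22544 = \left(-5\right) \left(-937\right) - 22544 = 4685 - 22544 = -17859$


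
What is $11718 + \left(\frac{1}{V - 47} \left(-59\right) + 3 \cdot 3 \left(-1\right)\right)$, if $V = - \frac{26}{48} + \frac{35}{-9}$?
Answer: $\frac{43362675}{3703} \approx 11710.0$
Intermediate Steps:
$V = - \frac{319}{72}$ ($V = \left(-26\right) \frac{1}{48} + 35 \left(- \frac{1}{9}\right) = - \frac{13}{24} - \frac{35}{9} = - \frac{319}{72} \approx -4.4306$)
$11718 + \left(\frac{1}{V - 47} \left(-59\right) + 3 \cdot 3 \left(-1\right)\right) = 11718 + \left(\frac{1}{- \frac{319}{72} - 47} \left(-59\right) + 3 \cdot 3 \left(-1\right)\right) = 11718 + \left(\frac{1}{- \frac{3703}{72}} \left(-59\right) + 9 \left(-1\right)\right) = 11718 - \frac{29079}{3703} = \frac{43362675}{3703}$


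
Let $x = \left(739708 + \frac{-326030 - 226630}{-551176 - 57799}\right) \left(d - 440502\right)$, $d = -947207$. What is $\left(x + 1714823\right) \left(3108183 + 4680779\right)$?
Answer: $- \frac{973795072605050357038566}{121795} \approx -7.9954 \cdot 10^{18}$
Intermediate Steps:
$x = - \frac{125022653773795928}{121795}$ ($x = \left(739708 + \frac{-326030 - 226630}{-551176 - 57799}\right) \left(-947207 - 440502\right) = \left(739708 - \frac{552660}{-608975}\right) \left(-1387709\right) = \left(739708 - - \frac{110532}{121795}\right) \left(-1387709\right) = \left(739708 + \frac{110532}{121795}\right) \left(-1387709\right) = \frac{90092846392}{121795} \left(-1387709\right) = - \frac{125022653773795928}{121795} \approx -1.0265 \cdot 10^{12}$)
$\left(x + 1714823\right) \left(3108183 + 4680779\right) = \left(- \frac{125022653773795928}{121795} + 1714823\right) \left(3108183 + 4680779\right) = \left(- \frac{125022444916928643}{121795}\right) 7788962 = - \frac{973795072605050357038566}{121795}$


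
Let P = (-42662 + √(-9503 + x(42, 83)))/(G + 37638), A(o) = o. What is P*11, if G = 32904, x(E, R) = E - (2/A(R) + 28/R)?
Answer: -234641/35271 + 11*I*√65179319/5854986 ≈ -6.6525 + 0.015168*I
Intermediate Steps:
x(E, R) = E - 30/R (x(E, R) = E - (2/R + 28/R) = E - 30/R)
P = -21331/35271 + I*√65179319/5854986 (P = (-42662 + √(-9503 + (42 - 30/83)))/(32904 + 37638) = (-42662 + √(-9503 + (42 - 30*1/83)))/70542 = (-42662 + √(-9503 + (42 - 30/83)))*(1/70542) = (-42662 + √(-9503 + 3456/83))*(1/70542) = (-42662 + √(-785293/83))*(1/70542) = (-42662 + I*√65179319/83)*(1/70542) = -21331/35271 + I*√65179319/5854986 ≈ -0.60477 + 0.0013789*I)
P*11 = (-21331/35271 + I*√65179319/5854986)*11 = -234641/35271 + 11*I*√65179319/5854986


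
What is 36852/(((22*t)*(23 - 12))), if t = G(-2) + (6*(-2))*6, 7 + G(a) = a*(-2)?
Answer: -6142/3025 ≈ -2.0304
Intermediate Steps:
G(a) = -7 - 2*a (G(a) = -7 + a*(-2) = -7 - 2*a)
t = -75 (t = (-7 - 2*(-2)) + (6*(-2))*6 = (-7 + 4) - 12*6 = -3 - 72 = -75)
36852/(((22*t)*(23 - 12))) = 36852/(((22*(-75))*(23 - 12))) = 36852/((-1650*11)) = 36852/(-18150) = 36852*(-1/18150) = -6142/3025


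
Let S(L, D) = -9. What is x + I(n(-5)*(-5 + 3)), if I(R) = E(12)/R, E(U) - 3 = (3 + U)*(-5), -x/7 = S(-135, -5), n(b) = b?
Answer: 279/5 ≈ 55.800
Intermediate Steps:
x = 63 (x = -7*(-9) = 63)
E(U) = -12 - 5*U (E(U) = 3 + (3 + U)*(-5) = 3 + (-15 - 5*U) = -12 - 5*U)
I(R) = -72/R (I(R) = (-12 - 5*12)/R = (-12 - 60)/R = -72/R)
x + I(n(-5)*(-5 + 3)) = 63 - 72*(-1/(5*(-5 + 3))) = 63 - 72/((-5*(-2))) = 63 - 72/10 = 63 - 72*⅒ = 63 - 36/5 = 279/5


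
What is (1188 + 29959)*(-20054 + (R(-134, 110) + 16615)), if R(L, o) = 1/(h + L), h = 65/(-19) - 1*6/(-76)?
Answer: -559031931313/5219 ≈ -1.0711e+8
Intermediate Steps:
h = -127/38 (h = 65*(-1/19) - 6*(-1/76) = -65/19 + 3/38 = -127/38 ≈ -3.3421)
R(L, o) = 1/(-127/38 + L)
(1188 + 29959)*(-20054 + (R(-134, 110) + 16615)) = (1188 + 29959)*(-20054 + (38/(-127 + 38*(-134)) + 16615)) = 31147*(-20054 + (38/(-127 - 5092) + 16615)) = 31147*(-20054 + (38/(-5219) + 16615)) = 31147*(-20054 + (38*(-1/5219) + 16615)) = 31147*(-20054 + (-38/5219 + 16615)) = 31147*(-20054 + 86713647/5219) = 31147*(-17948179/5219) = -559031931313/5219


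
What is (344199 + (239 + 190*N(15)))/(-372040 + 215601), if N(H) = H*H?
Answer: -387188/156439 ≈ -2.4750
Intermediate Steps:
N(H) = H²
(344199 + (239 + 190*N(15)))/(-372040 + 215601) = (344199 + (239 + 190*15²))/(-372040 + 215601) = (344199 + (239 + 190*225))/(-156439) = (344199 + (239 + 42750))*(-1/156439) = (344199 + 42989)*(-1/156439) = 387188*(-1/156439) = -387188/156439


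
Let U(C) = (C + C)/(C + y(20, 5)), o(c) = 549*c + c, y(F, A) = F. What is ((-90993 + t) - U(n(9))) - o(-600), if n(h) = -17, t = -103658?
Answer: 406081/3 ≈ 1.3536e+5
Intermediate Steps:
o(c) = 550*c
U(C) = 2*C/(20 + C) (U(C) = (C + C)/(C + 20) = (2*C)/(20 + C) = 2*C/(20 + C))
((-90993 + t) - U(n(9))) - o(-600) = ((-90993 - 103658) - 2*(-17)/(20 - 17)) - 550*(-600) = (-194651 - 2*(-17)/3) - 1*(-330000) = (-194651 - 2*(-17)/3) + 330000 = (-194651 - 1*(-34/3)) + 330000 = (-194651 + 34/3) + 330000 = -583919/3 + 330000 = 406081/3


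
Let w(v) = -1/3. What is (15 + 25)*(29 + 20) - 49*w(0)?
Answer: 5929/3 ≈ 1976.3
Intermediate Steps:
w(v) = -⅓ (w(v) = (⅓)*(-1) = -⅓)
(15 + 25)*(29 + 20) - 49*w(0) = (15 + 25)*(29 + 20) - 49*(-⅓) = 40*49 + 49/3 = 1960 + 49/3 = 5929/3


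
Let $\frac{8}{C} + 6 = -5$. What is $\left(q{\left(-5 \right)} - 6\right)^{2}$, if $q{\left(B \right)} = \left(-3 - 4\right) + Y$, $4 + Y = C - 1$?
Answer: $\frac{42436}{121} \approx 350.71$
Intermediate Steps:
$C = - \frac{8}{11}$ ($C = \frac{8}{-6 - 5} = \frac{8}{-11} = 8 \left(- \frac{1}{11}\right) = - \frac{8}{11} \approx -0.72727$)
$Y = - \frac{63}{11}$ ($Y = -4 - \frac{19}{11} = - \frac{63}{11} \approx -5.7273$)
$q{\left(B \right)} = - \frac{140}{11}$ ($q{\left(B \right)} = \left(-3 - 4\right) - \frac{63}{11} = -7 - \frac{63}{11} = - \frac{140}{11}$)
$\left(q{\left(-5 \right)} - 6\right)^{2} = \left(- \frac{140}{11} - 6\right)^{2} = \left(- \frac{206}{11}\right)^{2} = \frac{42436}{121}$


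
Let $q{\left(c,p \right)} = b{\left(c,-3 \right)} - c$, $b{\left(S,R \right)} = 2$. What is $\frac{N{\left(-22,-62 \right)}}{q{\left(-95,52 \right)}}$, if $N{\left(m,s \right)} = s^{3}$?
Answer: $- \frac{238328}{97} \approx -2457.0$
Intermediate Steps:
$q{\left(c,p \right)} = 2 - c$
$\frac{N{\left(-22,-62 \right)}}{q{\left(-95,52 \right)}} = \frac{\left(-62\right)^{3}}{2 - -95} = - \frac{238328}{2 + 95} = - \frac{238328}{97}$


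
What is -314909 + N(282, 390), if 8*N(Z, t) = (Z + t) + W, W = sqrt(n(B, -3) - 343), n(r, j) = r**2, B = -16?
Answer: -314825 + I*sqrt(87)/8 ≈ -3.1483e+5 + 1.1659*I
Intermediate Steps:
W = I*sqrt(87) (W = sqrt((-16)**2 - 343) = sqrt(256 - 343) = sqrt(-87) = I*sqrt(87) ≈ 9.3274*I)
N(Z, t) = Z/8 + t/8 + I*sqrt(87)/8 (N(Z, t) = ((Z + t) + I*sqrt(87))/8 = (Z + t + I*sqrt(87))/8 = Z/8 + t/8 + I*sqrt(87)/8)
-314909 + N(282, 390) = -314909 + ((1/8)*282 + (1/8)*390 + I*sqrt(87)/8) = -314909 + (141/4 + 195/4 + I*sqrt(87)/8) = -314909 + (84 + I*sqrt(87)/8) = -314825 + I*sqrt(87)/8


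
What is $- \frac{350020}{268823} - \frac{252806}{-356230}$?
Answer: $- \frac{28363778631}{47881408645} \approx -0.59238$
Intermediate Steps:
$- \frac{350020}{268823} - \frac{252806}{-356230} = \left(-350020\right) \frac{1}{268823} - - \frac{126403}{178115} = - \frac{350020}{268823} + \frac{126403}{178115} = - \frac{28363778631}{47881408645}$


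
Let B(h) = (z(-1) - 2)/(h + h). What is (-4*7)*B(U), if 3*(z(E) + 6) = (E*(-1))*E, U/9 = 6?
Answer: 175/81 ≈ 2.1605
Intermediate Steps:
U = 54 (U = 9*6 = 54)
z(E) = -6 - E**2/3 (z(E) = -6 + ((E*(-1))*E)/3 = -6 + ((-E)*E)/3 = -6 + (-E**2)/3 = -6 - E**2/3)
B(h) = -25/(6*h) (B(h) = ((-6 - 1/3*(-1)**2) - 2)/(h + h) = ((-6 - 1/3*1) - 2)/((2*h)) = ((-6 - 1/3) - 2)*(1/(2*h)) = (-19/3 - 2)*(1/(2*h)) = -25/(6*h))
(-4*7)*B(U) = (-4*7)*(-25/6/54) = -(-350)/(3*54) = -28*(-25/324) = 175/81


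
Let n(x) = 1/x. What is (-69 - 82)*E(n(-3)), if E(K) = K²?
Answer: -151/9 ≈ -16.778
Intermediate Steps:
n(x) = 1/x
(-69 - 82)*E(n(-3)) = (-69 - 82)*(1/(-3))² = -151*(-⅓)² = -151*⅑ = -151/9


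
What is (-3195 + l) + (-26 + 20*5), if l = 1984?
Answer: -1137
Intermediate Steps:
(-3195 + l) + (-26 + 20*5) = (-3195 + 1984) + (-26 + 20*5) = -1211 + (-26 + 100) = -1211 + 74 = -1137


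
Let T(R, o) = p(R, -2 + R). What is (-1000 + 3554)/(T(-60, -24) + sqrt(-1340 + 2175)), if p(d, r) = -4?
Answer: 10216/819 + 2554*sqrt(835)/819 ≈ 102.59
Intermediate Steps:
T(R, o) = -4
(-1000 + 3554)/(T(-60, -24) + sqrt(-1340 + 2175)) = (-1000 + 3554)/(-4 + sqrt(-1340 + 2175)) = 2554/(-4 + sqrt(835))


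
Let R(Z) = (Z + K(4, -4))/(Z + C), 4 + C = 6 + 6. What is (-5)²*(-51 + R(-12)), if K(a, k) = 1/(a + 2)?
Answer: -28825/24 ≈ -1201.0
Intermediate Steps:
C = 8 (C = -4 + (6 + 6) = -4 + 12 = 8)
K(a, k) = 1/(2 + a)
R(Z) = (⅙ + Z)/(8 + Z) (R(Z) = (Z + 1/(2 + 4))/(Z + 8) = (Z + 1/6)/(8 + Z) = (Z + ⅙)/(8 + Z) = (⅙ + Z)/(8 + Z))
(-5)²*(-51 + R(-12)) = (-5)²*(-51 + (⅙ - 12)/(8 - 12)) = 25*(-51 - 71/6/(-4)) = 25*(-51 - ¼*(-71/6)) = 25*(-51 + 71/24) = 25*(-1153/24) = -28825/24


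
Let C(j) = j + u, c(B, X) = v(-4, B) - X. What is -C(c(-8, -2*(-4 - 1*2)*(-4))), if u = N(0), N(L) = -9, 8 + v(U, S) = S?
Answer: -23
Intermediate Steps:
v(U, S) = -8 + S
u = -9
c(B, X) = -8 + B - X (c(B, X) = (-8 + B) - X = -8 + B - X)
C(j) = -9 + j (C(j) = j - 9 = -9 + j)
-C(c(-8, -2*(-4 - 1*2)*(-4))) = -(-9 + (-8 - 8 - (-2*(-4 - 1*2))*(-4))) = -(-9 + (-8 - 8 - (-2*(-4 - 2))*(-4))) = -(-9 + (-8 - 8 - (-2*(-6))*(-4))) = -(-9 + (-8 - 8 - 12*(-4))) = -(-9 + (-8 - 8 - 1*(-48))) = -(-9 + (-8 - 8 + 48)) = -(-9 + 32) = -1*23 = -23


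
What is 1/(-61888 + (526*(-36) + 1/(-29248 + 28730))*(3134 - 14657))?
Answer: 518/112995309043 ≈ 4.5843e-9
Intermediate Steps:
1/(-61888 + (526*(-36) + 1/(-29248 + 28730))*(3134 - 14657)) = 1/(-61888 + (-18936 + 1/(-518))*(-11523)) = 1/(-61888 + (-18936 - 1/518)*(-11523)) = 1/(-61888 - 9808849/518*(-11523)) = 1/(-61888 + 113027367027/518) = 1/(112995309043/518) = 518/112995309043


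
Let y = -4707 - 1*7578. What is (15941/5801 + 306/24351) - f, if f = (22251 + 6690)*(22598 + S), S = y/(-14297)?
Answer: -440294618897403480724/673198792949 ≈ -6.5403e+8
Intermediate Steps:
y = -12285 (y = -4707 - 7578 = -12285)
S = 12285/14297 (S = -12285/(-14297) = -12285*(-1/14297) = 12285/14297 ≈ 0.85927)
f = 9350718181431/14297 (f = (22251 + 6690)*(22598 + 12285/14297) = 28941*(323095891/14297) = 9350718181431/14297 ≈ 6.5403e+8)
(15941/5801 + 306/24351) - f = (15941/5801 + 306/24351) - 1*9350718181431/14297 = (15941*(1/5801) + 306*(1/24351)) - 9350718181431/14297 = (15941/5801 + 102/8117) - 9350718181431/14297 = 129984799/47086717 - 9350718181431/14297 = -440294618897403480724/673198792949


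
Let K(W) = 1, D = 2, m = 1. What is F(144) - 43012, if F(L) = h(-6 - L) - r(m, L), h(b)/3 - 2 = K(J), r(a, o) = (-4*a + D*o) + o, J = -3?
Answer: -43431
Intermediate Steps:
r(a, o) = -4*a + 3*o (r(a, o) = (-4*a + 2*o) + o = -4*a + 3*o)
h(b) = 9 (h(b) = 6 + 3*1 = 6 + 3 = 9)
F(L) = 13 - 3*L (F(L) = 9 - (-4*1 + 3*L) = 9 - (-4 + 3*L) = 9 + (4 - 3*L) = 13 - 3*L)
F(144) - 43012 = (13 - 3*144) - 43012 = (13 - 432) - 43012 = -419 - 43012 = -43431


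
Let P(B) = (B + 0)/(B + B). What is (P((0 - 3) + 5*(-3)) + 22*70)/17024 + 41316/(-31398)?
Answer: -218331655/178173184 ≈ -1.2254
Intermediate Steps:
P(B) = 1/2 (P(B) = B/((2*B)) = B*(1/(2*B)) = 1/2)
(P((0 - 3) + 5*(-3)) + 22*70)/17024 + 41316/(-31398) = (1/2 + 22*70)/17024 + 41316/(-31398) = (1/2 + 1540)*(1/17024) + 41316*(-1/31398) = (3081/2)*(1/17024) - 6886/5233 = 3081/34048 - 6886/5233 = -218331655/178173184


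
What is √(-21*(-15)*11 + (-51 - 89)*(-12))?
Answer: 7*√105 ≈ 71.729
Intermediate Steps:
√(-21*(-15)*11 + (-51 - 89)*(-12)) = √(315*11 - 140*(-12)) = √(3465 + 1680) = √5145 = 7*√105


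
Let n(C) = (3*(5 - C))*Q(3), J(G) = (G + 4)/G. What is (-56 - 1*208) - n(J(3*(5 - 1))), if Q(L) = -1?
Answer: -253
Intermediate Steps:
J(G) = (4 + G)/G
n(C) = -15 + 3*C (n(C) = (3*(5 - C))*(-1) = (15 - 3*C)*(-1) = -15 + 3*C)
(-56 - 1*208) - n(J(3*(5 - 1))) = (-56 - 1*208) - (-15 + 3*((4 + 3*(5 - 1))/((3*(5 - 1))))) = (-56 - 208) - (-15 + 3*((4 + 3*4)/((3*4)))) = -264 - (-15 + 3*((4 + 12)/12)) = -264 - (-15 + 3*((1/12)*16)) = -264 - (-15 + 3*(4/3)) = -264 - (-15 + 4) = -264 - 1*(-11) = -264 + 11 = -253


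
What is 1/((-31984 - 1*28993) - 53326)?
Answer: -1/114303 ≈ -8.7487e-6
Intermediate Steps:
1/((-31984 - 1*28993) - 53326) = 1/((-31984 - 28993) - 53326) = 1/(-60977 - 53326) = 1/(-114303) = -1/114303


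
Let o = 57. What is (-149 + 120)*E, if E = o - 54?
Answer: -87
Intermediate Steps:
E = 3 (E = 57 - 54 = 3)
(-149 + 120)*E = (-149 + 120)*3 = -29*3 = -87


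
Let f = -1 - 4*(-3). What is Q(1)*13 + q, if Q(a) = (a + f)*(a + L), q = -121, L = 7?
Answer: 1127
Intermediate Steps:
f = 11 (f = -1 + 12 = 11)
Q(a) = (7 + a)*(11 + a) (Q(a) = (a + 11)*(a + 7) = (11 + a)*(7 + a) = (7 + a)*(11 + a))
Q(1)*13 + q = (77 + 1² + 18*1)*13 - 121 = (77 + 1 + 18)*13 - 121 = 96*13 - 121 = 1248 - 121 = 1127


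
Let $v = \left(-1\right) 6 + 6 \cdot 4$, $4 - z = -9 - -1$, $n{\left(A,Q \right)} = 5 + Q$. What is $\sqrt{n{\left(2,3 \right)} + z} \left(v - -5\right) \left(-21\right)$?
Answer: $- 966 \sqrt{5} \approx -2160.0$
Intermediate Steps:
$z = 12$ ($z = 4 - \left(-9 - -1\right) = 4 - \left(-9 + 1\right) = 4 - -8 = 4 + 8 = 12$)
$v = 18$ ($v = -6 + 24 = 18$)
$\sqrt{n{\left(2,3 \right)} + z} \left(v - -5\right) \left(-21\right) = \sqrt{\left(5 + 3\right) + 12} \left(18 - -5\right) \left(-21\right) = \sqrt{8 + 12} \left(18 + 5\right) \left(-21\right) = \sqrt{20} \cdot 23 \left(-21\right) = 2 \sqrt{5} \cdot 23 \left(-21\right) = 46 \sqrt{5} \left(-21\right) = - 966 \sqrt{5}$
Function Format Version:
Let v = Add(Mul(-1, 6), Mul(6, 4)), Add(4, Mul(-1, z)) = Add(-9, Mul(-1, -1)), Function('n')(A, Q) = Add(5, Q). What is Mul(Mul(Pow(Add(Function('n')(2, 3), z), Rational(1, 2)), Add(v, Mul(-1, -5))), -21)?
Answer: Mul(-966, Pow(5, Rational(1, 2))) ≈ -2160.0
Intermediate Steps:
z = 12 (z = Add(4, Mul(-1, Add(-9, Mul(-1, -1)))) = Add(4, Mul(-1, Add(-9, 1))) = Add(4, Mul(-1, -8)) = Add(4, 8) = 12)
v = 18 (v = Add(-6, 24) = 18)
Mul(Mul(Pow(Add(Function('n')(2, 3), z), Rational(1, 2)), Add(v, Mul(-1, -5))), -21) = Mul(Mul(Pow(Add(Add(5, 3), 12), Rational(1, 2)), Add(18, Mul(-1, -5))), -21) = Mul(Mul(Pow(Add(8, 12), Rational(1, 2)), Add(18, 5)), -21) = Mul(Mul(Pow(20, Rational(1, 2)), 23), -21) = Mul(Mul(Mul(2, Pow(5, Rational(1, 2))), 23), -21) = Mul(Mul(46, Pow(5, Rational(1, 2))), -21) = Mul(-966, Pow(5, Rational(1, 2)))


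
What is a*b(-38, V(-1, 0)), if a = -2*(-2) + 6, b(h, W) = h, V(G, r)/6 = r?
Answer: -380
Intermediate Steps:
V(G, r) = 6*r
a = 10 (a = 4 + 6 = 10)
a*b(-38, V(-1, 0)) = 10*(-38) = -380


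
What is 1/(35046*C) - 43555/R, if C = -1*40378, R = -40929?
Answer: 20544710381137/19306037234484 ≈ 1.0642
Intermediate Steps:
C = -40378
1/(35046*C) - 43555/R = 1/(35046*(-40378)) - 43555/(-40929) = (1/35046)*(-1/40378) - 43555*(-1/40929) = -1/1415087388 + 43555/40929 = 20544710381137/19306037234484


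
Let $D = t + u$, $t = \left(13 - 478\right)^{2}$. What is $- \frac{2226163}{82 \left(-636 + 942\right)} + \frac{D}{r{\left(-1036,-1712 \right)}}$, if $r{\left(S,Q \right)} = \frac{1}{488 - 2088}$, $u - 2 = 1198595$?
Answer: $- \frac{56801144024563}{25092} \approx -2.2637 \cdot 10^{9}$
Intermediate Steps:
$u = 1198597$ ($u = 2 + 1198595 = 1198597$)
$t = 216225$ ($t = \left(-465\right)^{2} = 216225$)
$r{\left(S,Q \right)} = - \frac{1}{1600}$ ($r{\left(S,Q \right)} = \frac{1}{-1600} = - \frac{1}{1600}$)
$D = 1414822$ ($D = 216225 + 1198597 = 1414822$)
$- \frac{2226163}{82 \left(-636 + 942\right)} + \frac{D}{r{\left(-1036,-1712 \right)}} = - \frac{2226163}{82 \left(-636 + 942\right)} + \frac{1414822}{- \frac{1}{1600}} = - \frac{2226163}{82 \cdot 306} + 1414822 \left(-1600\right) = - \frac{2226163}{25092} - 2263715200 = - \frac{56801144024563}{25092}$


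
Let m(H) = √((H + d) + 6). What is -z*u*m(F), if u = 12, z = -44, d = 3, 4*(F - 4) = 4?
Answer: 528*√14 ≈ 1975.6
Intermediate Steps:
F = 5 (F = 4 + (¼)*4 = 4 + 1 = 5)
m(H) = √(9 + H) (m(H) = √((H + 3) + 6) = √((3 + H) + 6) = √(9 + H))
-z*u*m(F) = -(-44*12)*√(9 + 5) = -(-528)*√14 = 528*√14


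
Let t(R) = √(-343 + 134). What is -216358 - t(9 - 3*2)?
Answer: -216358 - I*√209 ≈ -2.1636e+5 - 14.457*I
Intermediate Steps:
t(R) = I*√209 (t(R) = √(-209) = I*√209)
-216358 - t(9 - 3*2) = -216358 - I*√209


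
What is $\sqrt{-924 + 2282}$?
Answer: $\sqrt{1358} \approx 36.851$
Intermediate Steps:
$\sqrt{-924 + 2282} = \sqrt{1358}$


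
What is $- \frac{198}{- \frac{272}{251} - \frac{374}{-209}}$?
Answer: $- \frac{4769}{17} \approx -280.53$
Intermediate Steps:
$- \frac{198}{- \frac{272}{251} - \frac{374}{-209}} = - \frac{198}{\left(-272\right) \frac{1}{251} - - \frac{34}{19}} = - \frac{198}{- \frac{272}{251} + \frac{34}{19}} = - \frac{198}{\frac{3366}{4769}} = \left(-198\right) \frac{4769}{3366} = - \frac{4769}{17}$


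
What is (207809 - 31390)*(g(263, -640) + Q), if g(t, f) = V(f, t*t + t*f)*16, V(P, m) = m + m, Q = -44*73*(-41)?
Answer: -536514877660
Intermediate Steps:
Q = 131692 (Q = -3212*(-41) = 131692)
V(P, m) = 2*m
g(t, f) = 32*t² + 32*f*t (g(t, f) = (2*(t*t + t*f))*16 = (2*(t² + f*t))*16 = (2*t² + 2*f*t)*16 = 32*t² + 32*f*t)
(207809 - 31390)*(g(263, -640) + Q) = (207809 - 31390)*(32*263*(-640 + 263) + 131692) = 176419*(32*263*(-377) + 131692) = 176419*(-3172832 + 131692) = 176419*(-3041140) = -536514877660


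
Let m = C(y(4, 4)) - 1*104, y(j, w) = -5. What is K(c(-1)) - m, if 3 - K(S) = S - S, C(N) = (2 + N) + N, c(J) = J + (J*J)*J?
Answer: 115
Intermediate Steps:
c(J) = J + J**3 (c(J) = J + J**2*J = J + J**3)
C(N) = 2 + 2*N
m = -112 (m = (2 + 2*(-5)) - 1*104 = (2 - 10) - 104 = -8 - 104 = -112)
K(S) = 3 (K(S) = 3 - (S - S) = 3 - 1*0 = 3 + 0 = 3)
K(c(-1)) - m = 3 - 1*(-112) = 3 + 112 = 115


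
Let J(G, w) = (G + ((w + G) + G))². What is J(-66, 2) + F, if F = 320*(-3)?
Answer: 37456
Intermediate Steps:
J(G, w) = (w + 3*G)² (J(G, w) = (G + ((G + w) + G))² = (G + (w + 2*G))² = (w + 3*G)²)
F = -960
J(-66, 2) + F = (2 + 3*(-66))² - 960 = (2 - 198)² - 960 = (-196)² - 960 = 38416 - 960 = 37456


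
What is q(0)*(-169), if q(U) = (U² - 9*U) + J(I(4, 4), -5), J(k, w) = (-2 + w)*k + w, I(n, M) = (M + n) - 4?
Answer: 5577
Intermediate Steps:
I(n, M) = -4 + M + n
J(k, w) = w + k*(-2 + w) (J(k, w) = k*(-2 + w) + w = w + k*(-2 + w))
q(U) = -33 + U² - 9*U (q(U) = (U² - 9*U) + (-5 - 2*(-4 + 4 + 4) + (-4 + 4 + 4)*(-5)) = (U² - 9*U) + (-5 - 2*4 + 4*(-5)) = (U² - 9*U) + (-5 - 8 - 20) = (U² - 9*U) - 33 = -33 + U² - 9*U)
q(0)*(-169) = (-33 + 0² - 9*0)*(-169) = (-33 + 0 + 0)*(-169) = -33*(-169) = 5577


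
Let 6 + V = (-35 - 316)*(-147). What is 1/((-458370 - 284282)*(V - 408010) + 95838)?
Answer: 1/264695379026 ≈ 3.7779e-12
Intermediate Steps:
V = 51591 (V = -6 + (-35 - 316)*(-147) = -6 - 351*(-147) = -6 + 51597 = 51591)
1/((-458370 - 284282)*(V - 408010) + 95838) = 1/((-458370 - 284282)*(51591 - 408010) + 95838) = 1/(-742652*(-356419) + 95838) = 1/(264695283188 + 95838) = 1/264695379026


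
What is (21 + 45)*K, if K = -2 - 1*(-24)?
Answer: 1452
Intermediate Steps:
K = 22 (K = -2 + 24 = 22)
(21 + 45)*K = (21 + 45)*22 = 66*22 = 1452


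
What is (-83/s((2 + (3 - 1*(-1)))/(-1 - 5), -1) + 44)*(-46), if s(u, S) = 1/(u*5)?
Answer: -21114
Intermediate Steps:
s(u, S) = 1/(5*u)
(-83/s((2 + (3 - 1*(-1)))/(-1 - 5), -1) + 44)*(-46) = (-83*5*(2 + (3 - 1*(-1)))/(-1 - 5) + 44)*(-46) = (-83/(1/(5*(((2 + (3 + 1))/(-6))))) + 44)*(-46) = (-83/(1/(5*(((2 + 4)*(-⅙))))) + 44)*(-46) = (-83/(1/(5*((6*(-⅙))))) + 44)*(-46) = (-83/((⅕)/(-1)) + 44)*(-46) = (-83/((⅕)*(-1)) + 44)*(-46) = (-83/(-⅕) + 44)*(-46) = (-83*(-5) + 44)*(-46) = (415 + 44)*(-46) = 459*(-46) = -21114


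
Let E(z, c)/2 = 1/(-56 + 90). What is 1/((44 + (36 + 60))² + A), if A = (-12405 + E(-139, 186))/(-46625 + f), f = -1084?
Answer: 811053/15896849684 ≈ 5.1020e-5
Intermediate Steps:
E(z, c) = 1/17 (E(z, c) = 2/(-56 + 90) = 2/34 = 2*(1/34) = 1/17)
A = 210884/811053 (A = (-12405 + 1/17)/(-46625 - 1084) = -210884/17/(-47709) = -210884/17*(-1/47709) = 210884/811053 ≈ 0.26001)
1/((44 + (36 + 60))² + A) = 1/((44 + (36 + 60))² + 210884/811053) = 1/((44 + 96)² + 210884/811053) = 1/(140² + 210884/811053) = 1/(19600 + 210884/811053) = 1/(15896849684/811053) = 811053/15896849684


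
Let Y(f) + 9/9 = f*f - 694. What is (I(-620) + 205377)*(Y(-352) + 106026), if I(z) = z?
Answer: 46937470895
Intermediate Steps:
Y(f) = -695 + f² (Y(f) = -1 + (f*f - 694) = -1 + (f² - 694) = -1 + (-694 + f²) = -695 + f²)
(I(-620) + 205377)*(Y(-352) + 106026) = (-620 + 205377)*((-695 + (-352)²) + 106026) = 204757*((-695 + 123904) + 106026) = 204757*(123209 + 106026) = 204757*229235 = 46937470895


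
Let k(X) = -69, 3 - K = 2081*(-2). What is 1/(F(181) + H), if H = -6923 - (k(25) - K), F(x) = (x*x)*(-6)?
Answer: -1/199255 ≈ -5.0187e-6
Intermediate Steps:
K = 4165 (K = 3 - 2081*(-2) = 3 - 1*(-4162) = 3 + 4162 = 4165)
F(x) = -6*x**2 (F(x) = x**2*(-6) = -6*x**2)
H = -2689 (H = -6923 - (-69 - 1*4165) = -6923 - (-69 - 4165) = -6923 - 1*(-4234) = -6923 + 4234 = -2689)
1/(F(181) + H) = 1/(-6*181**2 - 2689) = 1/(-6*32761 - 2689) = 1/(-196566 - 2689) = 1/(-199255) = -1/199255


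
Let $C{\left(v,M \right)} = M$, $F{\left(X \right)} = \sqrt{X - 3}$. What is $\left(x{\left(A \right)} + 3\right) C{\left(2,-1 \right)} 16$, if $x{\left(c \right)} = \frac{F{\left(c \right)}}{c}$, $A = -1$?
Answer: $-48 + 32 i \approx -48.0 + 32.0 i$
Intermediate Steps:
$F{\left(X \right)} = \sqrt{-3 + X}$
$x{\left(c \right)} = \frac{\sqrt{-3 + c}}{c}$
$\left(x{\left(A \right)} + 3\right) C{\left(2,-1 \right)} 16 = \left(\frac{\sqrt{-3 - 1}}{-1} + 3\right) \left(-1\right) 16 = \left(- \sqrt{-4} + 3\right) \left(-1\right) 16 = \left(- 2 i + 3\right) \left(-1\right) 16 = \left(3 - 2 i\right) \left(-1\right) 16 = \left(-3 + 2 i\right) 16 = -48 + 32 i$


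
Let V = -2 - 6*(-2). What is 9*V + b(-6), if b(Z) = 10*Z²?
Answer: 450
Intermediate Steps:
V = 10 (V = -2 + 12 = 10)
9*V + b(-6) = 9*10 + 10*(-6)² = 90 + 10*36 = 90 + 360 = 450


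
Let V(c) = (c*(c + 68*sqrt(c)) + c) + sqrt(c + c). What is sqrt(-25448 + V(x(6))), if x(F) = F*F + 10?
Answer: sqrt(-23286 + 2*sqrt(23) + 3128*sqrt(46)) ≈ 45.401*I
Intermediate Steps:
x(F) = 10 + F**2 (x(F) = F**2 + 10 = 10 + F**2)
V(c) = c + c*(c + 68*sqrt(c)) + sqrt(2)*sqrt(c) (V(c) = (c + c*(c + 68*sqrt(c))) + sqrt(2*c) = (c + c*(c + 68*sqrt(c))) + sqrt(2)*sqrt(c) = c + c*(c + 68*sqrt(c)) + sqrt(2)*sqrt(c))
sqrt(-25448 + V(x(6))) = sqrt(-25448 + ((10 + 6**2) + (10 + 6**2)**2 + 68*(10 + 6**2)**(3/2) + sqrt(2)*sqrt(10 + 6**2))) = sqrt(-25448 + ((10 + 36) + (10 + 36)**2 + 68*(10 + 36)**(3/2) + sqrt(2)*sqrt(10 + 36))) = sqrt(-25448 + (46 + 46**2 + 68*46**(3/2) + sqrt(2)*sqrt(46))) = sqrt(-25448 + (46 + 2116 + 68*(46*sqrt(46)) + 2*sqrt(23))) = sqrt(-25448 + (46 + 2116 + 3128*sqrt(46) + 2*sqrt(23))) = sqrt(-25448 + (2162 + 2*sqrt(23) + 3128*sqrt(46))) = sqrt(-23286 + 2*sqrt(23) + 3128*sqrt(46))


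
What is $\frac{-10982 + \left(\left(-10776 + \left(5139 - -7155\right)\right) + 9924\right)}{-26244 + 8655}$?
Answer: $- \frac{460}{17589} \approx -0.026153$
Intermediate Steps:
$\frac{-10982 + \left(\left(-10776 + \left(5139 - -7155\right)\right) + 9924\right)}{-26244 + 8655} = \frac{-10982 + \left(\left(-10776 + \left(5139 + 7155\right)\right) + 9924\right)}{-17589} = \left(-10982 + \left(\left(-10776 + 12294\right) + 9924\right)\right) \left(- \frac{1}{17589}\right) = \left(-10982 + \left(1518 + 9924\right)\right) \left(- \frac{1}{17589}\right) = \left(-10982 + 11442\right) \left(- \frac{1}{17589}\right) = 460 \left(- \frac{1}{17589}\right) = - \frac{460}{17589}$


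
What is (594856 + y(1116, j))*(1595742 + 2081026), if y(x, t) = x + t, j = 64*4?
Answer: 2192192031104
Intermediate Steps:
j = 256
y(x, t) = t + x
(594856 + y(1116, j))*(1595742 + 2081026) = (594856 + (256 + 1116))*(1595742 + 2081026) = (594856 + 1372)*3676768 = 596228*3676768 = 2192192031104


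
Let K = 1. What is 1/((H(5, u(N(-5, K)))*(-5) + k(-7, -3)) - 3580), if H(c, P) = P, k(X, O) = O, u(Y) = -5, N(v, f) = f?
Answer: -1/3558 ≈ -0.00028106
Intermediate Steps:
1/((H(5, u(N(-5, K)))*(-5) + k(-7, -3)) - 3580) = 1/((-5*(-5) - 3) - 3580) = 1/((25 - 3) - 3580) = 1/(22 - 3580) = 1/(-3558) = -1/3558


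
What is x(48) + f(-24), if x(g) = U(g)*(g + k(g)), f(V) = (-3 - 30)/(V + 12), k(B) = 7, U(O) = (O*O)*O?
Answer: 24330251/4 ≈ 6.0826e+6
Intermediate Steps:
U(O) = O³ (U(O) = O²*O = O³)
f(V) = -33/(12 + V)
x(g) = g³*(7 + g) (x(g) = g³*(g + 7) = g³*(7 + g))
x(48) + f(-24) = 48³*(7 + 48) - 33/(12 - 24) = 110592*55 - 33/(-12) = 6082560 - 33*(-1/12) = 6082560 + 11/4 = 24330251/4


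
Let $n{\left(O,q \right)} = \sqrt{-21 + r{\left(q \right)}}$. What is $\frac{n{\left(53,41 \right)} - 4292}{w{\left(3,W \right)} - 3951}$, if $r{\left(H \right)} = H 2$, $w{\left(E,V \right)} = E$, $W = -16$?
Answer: $\frac{1073}{987} - \frac{\sqrt{61}}{3948} \approx 1.0852$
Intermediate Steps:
$r{\left(H \right)} = 2 H$
$n{\left(O,q \right)} = \sqrt{-21 + 2 q}$
$\frac{n{\left(53,41 \right)} - 4292}{w{\left(3,W \right)} - 3951} = \frac{\sqrt{-21 + 2 \cdot 41} - 4292}{3 - 3951} = \frac{\sqrt{-21 + 82} - 4292}{-3948} = \left(\sqrt{61} - 4292\right) \left(- \frac{1}{3948}\right) = \left(-4292 + \sqrt{61}\right) \left(- \frac{1}{3948}\right) = \frac{1073}{987} - \frac{\sqrt{61}}{3948}$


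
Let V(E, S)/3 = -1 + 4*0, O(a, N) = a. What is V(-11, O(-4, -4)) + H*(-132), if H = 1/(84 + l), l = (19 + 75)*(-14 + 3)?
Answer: -1359/475 ≈ -2.8611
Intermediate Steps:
l = -1034 (l = 94*(-11) = -1034)
V(E, S) = -3 (V(E, S) = 3*(-1 + 4*0) = 3*(-1 + 0) = 3*(-1) = -3)
H = -1/950 (H = 1/(84 - 1034) = 1/(-950) = -1/950 ≈ -0.0010526)
V(-11, O(-4, -4)) + H*(-132) = -3 - 1/950*(-132) = -3 + 66/475 = -1359/475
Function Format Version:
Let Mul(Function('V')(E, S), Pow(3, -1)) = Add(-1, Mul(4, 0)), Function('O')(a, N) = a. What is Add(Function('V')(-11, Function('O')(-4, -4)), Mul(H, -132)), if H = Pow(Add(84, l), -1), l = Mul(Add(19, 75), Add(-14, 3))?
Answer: Rational(-1359, 475) ≈ -2.8611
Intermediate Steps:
l = -1034 (l = Mul(94, -11) = -1034)
Function('V')(E, S) = -3 (Function('V')(E, S) = Mul(3, Add(-1, Mul(4, 0))) = Mul(3, Add(-1, 0)) = Mul(3, -1) = -3)
H = Rational(-1, 950) (H = Pow(Add(84, -1034), -1) = Pow(-950, -1) = Rational(-1, 950) ≈ -0.0010526)
Add(Function('V')(-11, Function('O')(-4, -4)), Mul(H, -132)) = Add(-3, Mul(Rational(-1, 950), -132)) = Add(-3, Rational(66, 475)) = Rational(-1359, 475)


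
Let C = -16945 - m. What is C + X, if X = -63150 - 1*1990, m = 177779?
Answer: -259864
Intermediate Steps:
X = -65140 (X = -63150 - 1990 = -65140)
C = -194724 (C = -16945 - 1*177779 = -16945 - 177779 = -194724)
C + X = -194724 - 65140 = -259864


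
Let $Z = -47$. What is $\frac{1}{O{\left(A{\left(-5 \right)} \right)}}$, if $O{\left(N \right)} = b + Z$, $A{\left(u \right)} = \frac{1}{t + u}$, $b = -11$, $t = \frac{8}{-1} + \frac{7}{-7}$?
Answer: $- \frac{1}{58} \approx -0.017241$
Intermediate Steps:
$t = -9$ ($t = 8 \left(-1\right) + 7 \left(- \frac{1}{7}\right) = -8 - 1 = -9$)
$A{\left(u \right)} = \frac{1}{-9 + u}$
$O{\left(N \right)} = -58$ ($O{\left(N \right)} = -11 - 47 = -58$)
$\frac{1}{O{\left(A{\left(-5 \right)} \right)}} = \frac{1}{-58} = - \frac{1}{58}$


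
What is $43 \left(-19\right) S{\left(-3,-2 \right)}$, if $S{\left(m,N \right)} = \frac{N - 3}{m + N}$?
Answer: $-817$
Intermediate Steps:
$S{\left(m,N \right)} = \frac{-3 + N}{N + m}$
$43 \left(-19\right) S{\left(-3,-2 \right)} = 43 \left(-19\right) \frac{-3 - 2}{-2 - 3} = - 817 \frac{1}{-5} \left(-5\right) = - 817 \left(\left(- \frac{1}{5}\right) \left(-5\right)\right) = \left(-817\right) 1 = -817$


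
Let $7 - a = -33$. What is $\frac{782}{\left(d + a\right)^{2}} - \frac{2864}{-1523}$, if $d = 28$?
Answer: $\frac{424533}{207128} \approx 2.0496$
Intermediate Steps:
$a = 40$ ($a = 7 - -33 = 7 + 33 = 40$)
$\frac{782}{\left(d + a\right)^{2}} - \frac{2864}{-1523} = \frac{782}{\left(28 + 40\right)^{2}} - \frac{2864}{-1523} = \frac{782}{68^{2}} - - \frac{2864}{1523} = \frac{782}{4624} + \frac{2864}{1523} = 782 \cdot \frac{1}{4624} + \frac{2864}{1523} = \frac{23}{136} + \frac{2864}{1523} = \frac{424533}{207128}$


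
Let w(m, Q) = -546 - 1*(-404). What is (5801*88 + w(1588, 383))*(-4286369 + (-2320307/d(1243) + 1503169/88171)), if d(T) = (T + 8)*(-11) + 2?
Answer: -2653677201885856099058/1213144789 ≈ -2.1874e+12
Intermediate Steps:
d(T) = -86 - 11*T (d(T) = (8 + T)*(-11) + 2 = (-88 - 11*T) + 2 = -86 - 11*T)
w(m, Q) = -142 (w(m, Q) = -546 + 404 = -142)
(5801*88 + w(1588, 383))*(-4286369 + (-2320307/d(1243) + 1503169/88171)) = (5801*88 - 142)*(-4286369 + (-2320307/(-86 - 11*1243) + 1503169/88171)) = (510488 - 142)*(-4286369 + (-2320307/(-86 - 13673) + 1503169*(1/88171))) = 510346*(-4286369 + (-2320307/(-13759) + 1503169/88171)) = 510346*(-4286369 + (-2320307*(-1/13759) + 1503169/88171)) = 510346*(-4286369 + (2320307/13759 + 1503169/88171)) = 510346*(-4286369 + 225265890768/1213144789) = 510346*(-5199760950190373/1213144789) = -2653677201885856099058/1213144789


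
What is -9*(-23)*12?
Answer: 2484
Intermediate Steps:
-9*(-23)*12 = 207*12 = 2484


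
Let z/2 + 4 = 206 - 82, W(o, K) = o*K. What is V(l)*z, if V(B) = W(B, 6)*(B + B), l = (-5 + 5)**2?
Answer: 0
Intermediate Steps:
l = 0 (l = 0**2 = 0)
W(o, K) = K*o
V(B) = 12*B**2 (V(B) = (6*B)*(B + B) = (6*B)*(2*B) = 12*B**2)
z = 240 (z = -8 + 2*(206 - 82) = -8 + 2*124 = -8 + 248 = 240)
V(l)*z = (12*0**2)*240 = (12*0)*240 = 0*240 = 0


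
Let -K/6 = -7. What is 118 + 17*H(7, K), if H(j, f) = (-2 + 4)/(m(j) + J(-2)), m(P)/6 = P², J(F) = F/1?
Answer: 17245/146 ≈ 118.12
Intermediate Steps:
J(F) = F (J(F) = F*1 = F)
m(P) = 6*P²
K = 42 (K = -6*(-7) = 42)
H(j, f) = 2/(-2 + 6*j²) (H(j, f) = (-2 + 4)/(6*j² - 2) = 2/(-2 + 6*j²))
118 + 17*H(7, K) = 118 + 17/(-1 + 3*7²) = 118 + 17/(-1 + 3*49) = 118 + 17/(-1 + 147) = 118 + 17/146 = 17245/146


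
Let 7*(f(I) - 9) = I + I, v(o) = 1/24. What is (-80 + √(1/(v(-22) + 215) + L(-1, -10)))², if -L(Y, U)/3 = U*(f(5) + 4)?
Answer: (2890160 - √564953953746)²/1305160129 ≈ 3504.0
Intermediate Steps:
v(o) = 1/24
f(I) = 9 + 2*I/7 (f(I) = 9 + (I + I)/7 = 9 + (2*I)/7 = 9 + 2*I/7)
L(Y, U) = -303*U/7 (L(Y, U) = -3*U*((9 + (2/7)*5) + 4) = -3*U*((9 + 10/7) + 4) = -3*U*(73/7 + 4) = -3*U*101/7 = -303*U/7)
(-80 + √(1/(v(-22) + 215) + L(-1, -10)))² = (-80 + √(1/(1/24 + 215) - 303/7*(-10)))² = (-80 + √(1/(5161/24) + 3030/7))² = (-80 + √(24/5161 + 3030/7))² = (-80 + √(15637998/36127))² = (-80 + √564953953746/36127)²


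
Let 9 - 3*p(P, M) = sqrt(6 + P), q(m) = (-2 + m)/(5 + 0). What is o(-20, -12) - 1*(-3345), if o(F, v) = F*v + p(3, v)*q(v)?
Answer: 17897/5 ≈ 3579.4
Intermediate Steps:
q(m) = -2/5 + m/5 (q(m) = (-2 + m)/5 = (-2 + m)*(1/5) = -2/5 + m/5)
p(P, M) = 3 - sqrt(6 + P)/3
o(F, v) = -4/5 + 2*v/5 + F*v (o(F, v) = F*v + (3 - sqrt(6 + 3)/3)*(-2/5 + v/5) = F*v + (3 - sqrt(9)/3)*(-2/5 + v/5) = F*v + (3 - 1/3*3)*(-2/5 + v/5) = F*v + (3 - 1)*(-2/5 + v/5) = F*v + 2*(-2/5 + v/5) = F*v + (-4/5 + 2*v/5) = -4/5 + 2*v/5 + F*v)
o(-20, -12) - 1*(-3345) = (-4/5 + (2/5)*(-12) - 20*(-12)) - 1*(-3345) = (-4/5 - 24/5 + 240) + 3345 = 1172/5 + 3345 = 17897/5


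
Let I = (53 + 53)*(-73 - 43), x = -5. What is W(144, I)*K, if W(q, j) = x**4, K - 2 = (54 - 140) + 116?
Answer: 20000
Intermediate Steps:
K = 32 (K = 2 + ((54 - 140) + 116) = 2 + (-86 + 116) = 2 + 30 = 32)
I = -12296 (I = 106*(-116) = -12296)
W(q, j) = 625 (W(q, j) = (-5)**4 = 625)
W(144, I)*K = 625*32 = 20000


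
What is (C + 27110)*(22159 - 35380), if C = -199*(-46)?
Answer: -479446344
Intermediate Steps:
C = 9154
(C + 27110)*(22159 - 35380) = (9154 + 27110)*(22159 - 35380) = 36264*(-13221) = -479446344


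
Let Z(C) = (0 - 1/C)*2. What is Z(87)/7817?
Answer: -2/680079 ≈ -2.9408e-6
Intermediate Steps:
Z(C) = -2/C (Z(C) = -1/C*2 = -2/C)
Z(87)/7817 = -2/87/7817 = -2*1/87*(1/7817) = -2/87*1/7817 = -2/680079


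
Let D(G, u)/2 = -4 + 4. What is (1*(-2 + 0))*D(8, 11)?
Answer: 0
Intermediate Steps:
D(G, u) = 0 (D(G, u) = 2*(-4 + 4) = 2*0 = 0)
(1*(-2 + 0))*D(8, 11) = (1*(-2 + 0))*0 = (1*(-2))*0 = -2*0 = 0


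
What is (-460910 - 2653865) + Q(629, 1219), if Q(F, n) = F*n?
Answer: -2348024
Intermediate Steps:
(-460910 - 2653865) + Q(629, 1219) = (-460910 - 2653865) + 629*1219 = -3114775 + 766751 = -2348024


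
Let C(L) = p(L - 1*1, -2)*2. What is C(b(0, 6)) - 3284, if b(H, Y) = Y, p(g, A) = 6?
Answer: -3272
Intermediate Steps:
C(L) = 12 (C(L) = 6*2 = 12)
C(b(0, 6)) - 3284 = 12 - 3284 = -3272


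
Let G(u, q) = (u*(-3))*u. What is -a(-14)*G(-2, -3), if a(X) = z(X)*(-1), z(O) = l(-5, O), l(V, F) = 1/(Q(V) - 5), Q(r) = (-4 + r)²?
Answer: -3/19 ≈ -0.15789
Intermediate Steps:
l(V, F) = 1/(-5 + (-4 + V)²) (l(V, F) = 1/((-4 + V)² - 5) = 1/(-5 + (-4 + V)²))
G(u, q) = -3*u² (G(u, q) = (-3*u)*u = -3*u²)
z(O) = 1/76 (z(O) = 1/(-5 + (-4 - 5)²) = 1/(-5 + (-9)²) = 1/(-5 + 81) = 1/76)
a(X) = -1/76 (a(X) = (1/76)*(-1) = -1/76)
-a(-14)*G(-2, -3) = -(-1)*(-3*(-2)²)/76 = -(-1)*(-3*4)/76 = -(-1)*(-12)/76 = -1*3/19 = -3/19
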